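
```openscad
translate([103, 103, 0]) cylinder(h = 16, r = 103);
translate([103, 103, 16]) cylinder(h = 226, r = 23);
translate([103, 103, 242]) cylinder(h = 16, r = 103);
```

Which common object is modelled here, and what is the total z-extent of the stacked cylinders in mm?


A spool. The overall height is 258 mm.

Three coaxial cylinders, large–small–large — a spool. Two 16 mm flanges and a 226 mm core give 16 + 226 + 16 = 258 mm.


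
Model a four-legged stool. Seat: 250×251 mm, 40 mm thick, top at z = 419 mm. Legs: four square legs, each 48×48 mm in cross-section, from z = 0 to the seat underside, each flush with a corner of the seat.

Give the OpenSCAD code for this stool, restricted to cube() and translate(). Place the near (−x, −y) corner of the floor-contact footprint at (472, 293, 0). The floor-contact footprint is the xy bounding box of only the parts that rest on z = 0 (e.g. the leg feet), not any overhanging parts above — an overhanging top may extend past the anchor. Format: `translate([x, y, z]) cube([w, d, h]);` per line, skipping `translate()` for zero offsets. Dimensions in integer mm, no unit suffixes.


// leg_h = 419 - 40 = 379
translate([472, 293, 379]) cube([250, 251, 40]);
translate([472, 293, 0]) cube([48, 48, 379]);
translate([674, 293, 0]) cube([48, 48, 379]);
translate([472, 496, 0]) cube([48, 48, 379]);
translate([674, 496, 0]) cube([48, 48, 379]);


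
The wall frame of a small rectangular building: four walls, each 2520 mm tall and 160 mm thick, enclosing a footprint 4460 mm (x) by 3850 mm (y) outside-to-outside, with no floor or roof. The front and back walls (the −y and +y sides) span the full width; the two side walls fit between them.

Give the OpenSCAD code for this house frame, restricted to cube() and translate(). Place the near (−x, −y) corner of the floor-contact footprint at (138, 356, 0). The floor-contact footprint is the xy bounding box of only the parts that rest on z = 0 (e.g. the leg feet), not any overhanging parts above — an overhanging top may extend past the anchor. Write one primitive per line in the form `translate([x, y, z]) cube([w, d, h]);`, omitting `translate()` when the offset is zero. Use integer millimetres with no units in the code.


translate([138, 356, 0]) cube([4460, 160, 2520]);
translate([138, 4046, 0]) cube([4460, 160, 2520]);
translate([138, 516, 0]) cube([160, 3530, 2520]);
translate([4438, 516, 0]) cube([160, 3530, 2520]);


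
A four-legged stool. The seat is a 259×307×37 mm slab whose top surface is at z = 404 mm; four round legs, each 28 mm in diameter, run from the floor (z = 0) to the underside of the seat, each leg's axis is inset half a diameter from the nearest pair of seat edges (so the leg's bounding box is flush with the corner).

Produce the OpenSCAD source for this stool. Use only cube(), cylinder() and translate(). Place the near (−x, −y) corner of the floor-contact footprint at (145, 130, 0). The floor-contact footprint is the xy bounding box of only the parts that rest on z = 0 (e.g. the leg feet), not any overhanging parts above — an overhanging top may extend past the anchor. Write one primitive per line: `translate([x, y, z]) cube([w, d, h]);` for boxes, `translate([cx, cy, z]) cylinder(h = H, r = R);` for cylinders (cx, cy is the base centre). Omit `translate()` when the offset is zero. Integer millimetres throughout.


translate([145, 130, 367]) cube([259, 307, 37]);
translate([159, 144, 0]) cylinder(h = 367, r = 14);
translate([390, 144, 0]) cylinder(h = 367, r = 14);
translate([159, 423, 0]) cylinder(h = 367, r = 14);
translate([390, 423, 0]) cylinder(h = 367, r = 14);


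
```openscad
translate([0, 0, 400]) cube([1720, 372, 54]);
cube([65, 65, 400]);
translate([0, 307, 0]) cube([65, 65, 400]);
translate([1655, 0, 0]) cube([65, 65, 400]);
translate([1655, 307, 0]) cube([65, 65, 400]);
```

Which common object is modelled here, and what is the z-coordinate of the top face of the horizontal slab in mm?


A bench. The seat-top height is 454 mm.

A long slab on four corner posts — a bench. The slab sits at z = 400 with thickness 54, so the top is 400 + 54 = 454 mm.


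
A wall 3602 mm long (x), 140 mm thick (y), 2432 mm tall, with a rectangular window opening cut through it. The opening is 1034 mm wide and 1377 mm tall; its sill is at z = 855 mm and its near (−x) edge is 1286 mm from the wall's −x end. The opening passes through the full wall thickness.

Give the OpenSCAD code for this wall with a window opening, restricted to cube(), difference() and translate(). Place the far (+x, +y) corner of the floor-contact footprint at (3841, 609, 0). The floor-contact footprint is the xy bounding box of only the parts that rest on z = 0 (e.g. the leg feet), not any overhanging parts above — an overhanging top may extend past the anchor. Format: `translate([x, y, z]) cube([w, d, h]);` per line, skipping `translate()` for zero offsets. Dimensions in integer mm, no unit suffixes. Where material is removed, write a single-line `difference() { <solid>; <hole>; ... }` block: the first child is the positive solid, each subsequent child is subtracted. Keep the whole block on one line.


difference() { translate([239, 469, 0]) cube([3602, 140, 2432]); translate([1525, 469, 855]) cube([1034, 140, 1377]); }


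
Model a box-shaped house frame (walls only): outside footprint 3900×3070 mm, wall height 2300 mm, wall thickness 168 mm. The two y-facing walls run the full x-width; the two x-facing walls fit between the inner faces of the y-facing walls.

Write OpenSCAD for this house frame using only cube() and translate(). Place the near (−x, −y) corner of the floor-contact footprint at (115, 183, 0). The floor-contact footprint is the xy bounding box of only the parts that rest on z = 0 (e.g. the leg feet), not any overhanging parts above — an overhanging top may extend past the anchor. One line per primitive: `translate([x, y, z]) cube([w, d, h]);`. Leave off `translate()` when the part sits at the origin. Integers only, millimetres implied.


translate([115, 183, 0]) cube([3900, 168, 2300]);
translate([115, 3085, 0]) cube([3900, 168, 2300]);
translate([115, 351, 0]) cube([168, 2734, 2300]);
translate([3847, 351, 0]) cube([168, 2734, 2300]);


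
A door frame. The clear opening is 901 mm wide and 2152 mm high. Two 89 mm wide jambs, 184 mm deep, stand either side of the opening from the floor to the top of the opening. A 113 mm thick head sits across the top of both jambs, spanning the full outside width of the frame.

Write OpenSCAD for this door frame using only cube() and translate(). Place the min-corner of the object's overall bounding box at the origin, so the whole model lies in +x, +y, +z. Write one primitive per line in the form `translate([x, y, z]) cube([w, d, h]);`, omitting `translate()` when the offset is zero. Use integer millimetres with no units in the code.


cube([89, 184, 2152]);
translate([990, 0, 0]) cube([89, 184, 2152]);
translate([0, 0, 2152]) cube([1079, 184, 113]);


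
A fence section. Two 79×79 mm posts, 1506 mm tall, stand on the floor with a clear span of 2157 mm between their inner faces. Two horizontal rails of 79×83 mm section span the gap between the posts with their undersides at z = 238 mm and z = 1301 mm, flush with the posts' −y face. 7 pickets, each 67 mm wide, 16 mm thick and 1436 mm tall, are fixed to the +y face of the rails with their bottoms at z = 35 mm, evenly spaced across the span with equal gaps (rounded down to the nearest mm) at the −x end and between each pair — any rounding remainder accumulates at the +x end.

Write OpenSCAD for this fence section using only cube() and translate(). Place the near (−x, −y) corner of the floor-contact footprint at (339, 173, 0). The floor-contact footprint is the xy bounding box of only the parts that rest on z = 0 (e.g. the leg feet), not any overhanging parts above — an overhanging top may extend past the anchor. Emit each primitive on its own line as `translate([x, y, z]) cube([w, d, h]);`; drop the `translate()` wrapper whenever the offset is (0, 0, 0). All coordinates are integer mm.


translate([339, 173, 0]) cube([79, 79, 1506]);
translate([2575, 173, 0]) cube([79, 79, 1506]);
translate([418, 173, 238]) cube([2157, 79, 83]);
translate([418, 173, 1301]) cube([2157, 79, 83]);
translate([629, 252, 35]) cube([67, 16, 1436]);
translate([907, 252, 35]) cube([67, 16, 1436]);
translate([1185, 252, 35]) cube([67, 16, 1436]);
translate([1463, 252, 35]) cube([67, 16, 1436]);
translate([1741, 252, 35]) cube([67, 16, 1436]);
translate([2019, 252, 35]) cube([67, 16, 1436]);
translate([2297, 252, 35]) cube([67, 16, 1436]);


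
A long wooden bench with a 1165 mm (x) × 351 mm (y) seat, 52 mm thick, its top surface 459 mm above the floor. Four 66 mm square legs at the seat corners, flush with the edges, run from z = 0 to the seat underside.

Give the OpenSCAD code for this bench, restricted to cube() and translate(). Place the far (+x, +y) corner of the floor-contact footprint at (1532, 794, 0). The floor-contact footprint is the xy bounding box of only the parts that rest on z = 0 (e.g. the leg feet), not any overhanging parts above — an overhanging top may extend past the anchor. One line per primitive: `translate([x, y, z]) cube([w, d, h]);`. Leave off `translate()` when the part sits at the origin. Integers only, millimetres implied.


translate([367, 443, 407]) cube([1165, 351, 52]);
translate([367, 443, 0]) cube([66, 66, 407]);
translate([367, 728, 0]) cube([66, 66, 407]);
translate([1466, 443, 0]) cube([66, 66, 407]);
translate([1466, 728, 0]) cube([66, 66, 407]);


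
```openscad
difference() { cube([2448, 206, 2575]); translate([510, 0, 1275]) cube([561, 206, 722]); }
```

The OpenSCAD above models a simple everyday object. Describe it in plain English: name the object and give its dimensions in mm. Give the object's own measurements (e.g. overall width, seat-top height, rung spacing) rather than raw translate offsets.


A wall 2448 mm long (x), 206 mm thick (y), 2575 mm tall, with a rectangular window opening cut through it. The opening is 561 mm wide and 722 mm tall; its sill is at z = 1275 mm and its near (−x) edge is 510 mm from the wall's −x end. The opening passes through the full wall thickness.


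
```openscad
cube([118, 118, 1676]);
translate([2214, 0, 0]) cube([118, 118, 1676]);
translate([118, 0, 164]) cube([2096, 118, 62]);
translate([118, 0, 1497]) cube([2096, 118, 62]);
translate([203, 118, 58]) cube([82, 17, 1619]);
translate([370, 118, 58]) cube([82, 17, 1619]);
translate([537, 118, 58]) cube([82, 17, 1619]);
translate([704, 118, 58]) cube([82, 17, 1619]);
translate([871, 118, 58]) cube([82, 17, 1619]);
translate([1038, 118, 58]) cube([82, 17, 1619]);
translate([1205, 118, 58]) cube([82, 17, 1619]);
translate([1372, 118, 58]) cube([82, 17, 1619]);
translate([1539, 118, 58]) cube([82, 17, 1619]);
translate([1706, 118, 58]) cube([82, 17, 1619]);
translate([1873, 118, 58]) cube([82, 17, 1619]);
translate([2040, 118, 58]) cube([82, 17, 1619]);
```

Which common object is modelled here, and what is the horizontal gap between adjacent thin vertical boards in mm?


A fence section. The picket gap is 85 mm.

Two posts, two rails, 12 pickets — a fence section. Span 2096 mm holds 12 pickets of 82 mm with 13 equal gaps: ⌊(2096 − 12·82) / 13⌋ = 85 mm.


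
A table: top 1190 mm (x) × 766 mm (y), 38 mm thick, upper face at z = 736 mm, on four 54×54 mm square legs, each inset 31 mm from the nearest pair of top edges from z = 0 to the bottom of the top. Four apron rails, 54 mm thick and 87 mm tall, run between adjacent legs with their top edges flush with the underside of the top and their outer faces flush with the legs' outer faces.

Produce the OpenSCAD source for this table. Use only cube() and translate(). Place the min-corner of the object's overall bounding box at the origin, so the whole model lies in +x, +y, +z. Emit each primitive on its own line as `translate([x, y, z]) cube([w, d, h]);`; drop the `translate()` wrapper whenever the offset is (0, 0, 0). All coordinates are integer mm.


translate([0, 0, 698]) cube([1190, 766, 38]);
translate([31, 31, 0]) cube([54, 54, 698]);
translate([1105, 31, 0]) cube([54, 54, 698]);
translate([31, 681, 0]) cube([54, 54, 698]);
translate([1105, 681, 0]) cube([54, 54, 698]);
translate([85, 31, 611]) cube([1020, 54, 87]);
translate([85, 681, 611]) cube([1020, 54, 87]);
translate([31, 85, 611]) cube([54, 596, 87]);
translate([1105, 85, 611]) cube([54, 596, 87]);


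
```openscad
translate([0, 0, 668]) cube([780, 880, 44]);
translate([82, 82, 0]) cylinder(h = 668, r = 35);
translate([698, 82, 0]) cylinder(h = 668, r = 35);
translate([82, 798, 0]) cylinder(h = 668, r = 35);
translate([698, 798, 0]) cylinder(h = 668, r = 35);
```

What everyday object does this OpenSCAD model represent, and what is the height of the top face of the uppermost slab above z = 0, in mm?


A table. The table height is 712 mm.

A 780×880×44 slab sits at z = 668 on four Ø70 mm round legs — a table. The top surface is at 668 + 44 = 712 mm.


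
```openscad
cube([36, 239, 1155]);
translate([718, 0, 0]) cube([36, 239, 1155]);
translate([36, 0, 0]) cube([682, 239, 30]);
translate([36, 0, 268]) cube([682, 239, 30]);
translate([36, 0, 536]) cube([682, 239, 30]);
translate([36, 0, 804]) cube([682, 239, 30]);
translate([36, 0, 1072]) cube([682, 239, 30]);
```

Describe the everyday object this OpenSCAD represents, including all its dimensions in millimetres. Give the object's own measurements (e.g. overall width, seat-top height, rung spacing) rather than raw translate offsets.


An open bookshelf. Two side panels, each 36 mm thick, 239 mm deep and 1155 mm tall, stand 754 mm apart (outside-to-outside). Between them sit 5 shelves, each 30 mm thick and 239 mm deep, spanning the full gap between the sides. The bottom shelf rests on the floor (its underside at z = 0) and the clear gap between one shelf's top and the next shelf's underside is 238 mm.


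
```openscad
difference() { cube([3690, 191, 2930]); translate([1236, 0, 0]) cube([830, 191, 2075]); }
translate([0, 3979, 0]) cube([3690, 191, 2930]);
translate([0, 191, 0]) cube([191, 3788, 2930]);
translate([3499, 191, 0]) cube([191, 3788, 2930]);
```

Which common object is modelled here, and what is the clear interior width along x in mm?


A single room. The interior width is 3308 mm.

Four walls enclosing a rectangle with a door in the front wall — a room. Outside width 3690 minus two 191 mm walls gives 3308 mm.


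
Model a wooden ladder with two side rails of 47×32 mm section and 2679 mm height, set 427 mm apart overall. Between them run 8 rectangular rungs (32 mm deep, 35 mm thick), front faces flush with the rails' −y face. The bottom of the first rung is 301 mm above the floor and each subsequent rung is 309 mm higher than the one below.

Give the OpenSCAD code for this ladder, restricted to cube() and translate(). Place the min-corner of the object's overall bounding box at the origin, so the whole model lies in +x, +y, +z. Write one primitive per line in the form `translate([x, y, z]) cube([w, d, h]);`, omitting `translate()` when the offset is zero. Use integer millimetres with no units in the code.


// rung span = 427 - 2*47 = 333
// rung[k] z = 301 + k*309
cube([47, 32, 2679]);
translate([380, 0, 0]) cube([47, 32, 2679]);
translate([47, 0, 301]) cube([333, 32, 35]);
translate([47, 0, 610]) cube([333, 32, 35]);
translate([47, 0, 919]) cube([333, 32, 35]);
translate([47, 0, 1228]) cube([333, 32, 35]);
translate([47, 0, 1537]) cube([333, 32, 35]);
translate([47, 0, 1846]) cube([333, 32, 35]);
translate([47, 0, 2155]) cube([333, 32, 35]);
translate([47, 0, 2464]) cube([333, 32, 35]);


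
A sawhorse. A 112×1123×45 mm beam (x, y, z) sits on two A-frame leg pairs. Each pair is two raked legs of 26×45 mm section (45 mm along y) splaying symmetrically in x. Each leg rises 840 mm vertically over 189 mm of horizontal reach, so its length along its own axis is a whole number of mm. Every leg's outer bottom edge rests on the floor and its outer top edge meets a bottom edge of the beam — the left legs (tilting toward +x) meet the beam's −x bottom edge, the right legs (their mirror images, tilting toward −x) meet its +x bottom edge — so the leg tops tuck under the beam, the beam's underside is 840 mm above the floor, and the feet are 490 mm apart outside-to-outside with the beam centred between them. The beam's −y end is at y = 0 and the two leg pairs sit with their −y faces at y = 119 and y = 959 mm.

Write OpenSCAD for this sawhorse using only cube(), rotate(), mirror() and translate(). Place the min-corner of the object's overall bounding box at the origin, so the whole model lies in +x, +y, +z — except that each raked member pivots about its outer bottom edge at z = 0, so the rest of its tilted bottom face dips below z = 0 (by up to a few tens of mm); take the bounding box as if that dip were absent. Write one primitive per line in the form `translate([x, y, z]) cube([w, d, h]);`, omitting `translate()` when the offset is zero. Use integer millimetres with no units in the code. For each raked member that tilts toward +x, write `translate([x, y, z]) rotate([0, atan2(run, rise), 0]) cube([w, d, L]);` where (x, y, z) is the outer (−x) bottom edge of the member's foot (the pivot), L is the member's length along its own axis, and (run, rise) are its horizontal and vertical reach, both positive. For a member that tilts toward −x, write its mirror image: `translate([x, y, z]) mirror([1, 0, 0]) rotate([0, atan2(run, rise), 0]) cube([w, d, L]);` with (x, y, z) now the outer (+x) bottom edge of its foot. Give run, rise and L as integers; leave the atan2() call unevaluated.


translate([189, 0, 840]) cube([112, 1123, 45]);
translate([0, 119, 0]) rotate([0, atan2(189, 840), 0]) cube([26, 45, 861]);
translate([490, 119, 0]) mirror([1, 0, 0]) rotate([0, atan2(189, 840), 0]) cube([26, 45, 861]);
translate([0, 959, 0]) rotate([0, atan2(189, 840), 0]) cube([26, 45, 861]);
translate([490, 959, 0]) mirror([1, 0, 0]) rotate([0, atan2(189, 840), 0]) cube([26, 45, 861]);


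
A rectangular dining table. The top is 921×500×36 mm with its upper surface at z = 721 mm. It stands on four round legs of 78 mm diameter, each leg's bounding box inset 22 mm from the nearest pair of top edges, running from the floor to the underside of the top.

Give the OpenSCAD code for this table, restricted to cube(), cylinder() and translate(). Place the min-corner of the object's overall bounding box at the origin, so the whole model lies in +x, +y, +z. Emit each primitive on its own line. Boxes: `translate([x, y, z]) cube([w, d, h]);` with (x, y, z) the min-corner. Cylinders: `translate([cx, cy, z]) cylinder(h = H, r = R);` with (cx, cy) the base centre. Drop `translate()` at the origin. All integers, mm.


translate([0, 0, 685]) cube([921, 500, 36]);
translate([61, 61, 0]) cylinder(h = 685, r = 39);
translate([860, 61, 0]) cylinder(h = 685, r = 39);
translate([61, 439, 0]) cylinder(h = 685, r = 39);
translate([860, 439, 0]) cylinder(h = 685, r = 39);


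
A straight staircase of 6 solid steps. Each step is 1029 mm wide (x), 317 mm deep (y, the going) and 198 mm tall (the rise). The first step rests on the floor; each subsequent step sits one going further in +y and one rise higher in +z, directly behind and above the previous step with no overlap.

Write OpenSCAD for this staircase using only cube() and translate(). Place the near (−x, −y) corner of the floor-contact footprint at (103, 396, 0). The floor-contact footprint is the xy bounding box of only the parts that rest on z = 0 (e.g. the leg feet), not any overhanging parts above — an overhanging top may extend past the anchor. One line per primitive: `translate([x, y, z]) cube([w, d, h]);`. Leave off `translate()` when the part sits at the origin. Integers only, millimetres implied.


translate([103, 396, 0]) cube([1029, 317, 198]);
translate([103, 713, 198]) cube([1029, 317, 198]);
translate([103, 1030, 396]) cube([1029, 317, 198]);
translate([103, 1347, 594]) cube([1029, 317, 198]);
translate([103, 1664, 792]) cube([1029, 317, 198]);
translate([103, 1981, 990]) cube([1029, 317, 198]);


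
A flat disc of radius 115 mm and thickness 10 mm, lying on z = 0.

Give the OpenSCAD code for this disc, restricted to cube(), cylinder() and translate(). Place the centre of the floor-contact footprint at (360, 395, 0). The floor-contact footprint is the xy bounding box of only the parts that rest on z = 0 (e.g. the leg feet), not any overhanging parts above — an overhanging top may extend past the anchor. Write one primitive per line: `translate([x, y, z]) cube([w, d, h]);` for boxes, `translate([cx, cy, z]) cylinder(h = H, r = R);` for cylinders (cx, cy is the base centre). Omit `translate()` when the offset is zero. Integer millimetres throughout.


translate([360, 395, 0]) cylinder(h = 10, r = 115);


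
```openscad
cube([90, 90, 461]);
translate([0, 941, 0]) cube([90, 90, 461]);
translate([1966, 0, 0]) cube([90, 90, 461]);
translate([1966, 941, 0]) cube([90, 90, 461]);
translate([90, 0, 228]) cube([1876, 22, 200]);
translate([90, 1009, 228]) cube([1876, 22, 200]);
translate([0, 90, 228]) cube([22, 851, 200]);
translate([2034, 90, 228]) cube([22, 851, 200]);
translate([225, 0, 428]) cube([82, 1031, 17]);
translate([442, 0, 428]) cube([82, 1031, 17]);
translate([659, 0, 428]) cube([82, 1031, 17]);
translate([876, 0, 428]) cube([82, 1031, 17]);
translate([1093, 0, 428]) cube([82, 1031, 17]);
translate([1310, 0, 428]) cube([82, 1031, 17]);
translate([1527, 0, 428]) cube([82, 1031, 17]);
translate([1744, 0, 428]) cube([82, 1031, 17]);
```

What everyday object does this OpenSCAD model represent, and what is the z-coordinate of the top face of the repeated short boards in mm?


A bed frame. The slat-top height is 445 mm.

Four posts, four rails, and a row of slats — a bed frame. Slats sit on the rails at z = 228 + 200 = 428; with slat thickness 17, the top is 445 mm.


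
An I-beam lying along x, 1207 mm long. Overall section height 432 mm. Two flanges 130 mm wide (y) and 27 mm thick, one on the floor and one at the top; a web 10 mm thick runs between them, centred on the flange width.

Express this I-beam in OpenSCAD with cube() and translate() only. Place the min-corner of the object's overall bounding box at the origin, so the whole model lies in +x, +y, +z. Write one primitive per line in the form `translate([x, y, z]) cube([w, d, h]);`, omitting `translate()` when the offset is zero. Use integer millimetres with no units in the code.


cube([1207, 130, 27]);
translate([0, 60, 27]) cube([1207, 10, 378]);
translate([0, 0, 405]) cube([1207, 130, 27]);


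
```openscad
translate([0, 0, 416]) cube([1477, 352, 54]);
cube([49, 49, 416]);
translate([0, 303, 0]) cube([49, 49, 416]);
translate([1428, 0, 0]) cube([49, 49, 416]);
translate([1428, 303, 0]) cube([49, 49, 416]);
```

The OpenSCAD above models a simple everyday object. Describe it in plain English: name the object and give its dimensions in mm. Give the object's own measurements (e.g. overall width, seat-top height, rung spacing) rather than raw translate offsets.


A bench: a 1477×352 mm seat slab, 54 mm thick, top at z = 470 mm, on four 49×49 mm square legs flush with the seat corners and standing on z = 0.


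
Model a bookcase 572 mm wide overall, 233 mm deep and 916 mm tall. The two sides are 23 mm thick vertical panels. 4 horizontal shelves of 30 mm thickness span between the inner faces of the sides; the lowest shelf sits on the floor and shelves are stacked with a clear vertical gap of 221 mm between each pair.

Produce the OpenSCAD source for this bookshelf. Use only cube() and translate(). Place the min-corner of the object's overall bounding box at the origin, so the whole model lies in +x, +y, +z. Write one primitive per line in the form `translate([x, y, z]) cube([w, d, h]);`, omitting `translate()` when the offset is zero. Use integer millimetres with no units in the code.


cube([23, 233, 916]);
translate([549, 0, 0]) cube([23, 233, 916]);
translate([23, 0, 0]) cube([526, 233, 30]);
translate([23, 0, 251]) cube([526, 233, 30]);
translate([23, 0, 502]) cube([526, 233, 30]);
translate([23, 0, 753]) cube([526, 233, 30]);


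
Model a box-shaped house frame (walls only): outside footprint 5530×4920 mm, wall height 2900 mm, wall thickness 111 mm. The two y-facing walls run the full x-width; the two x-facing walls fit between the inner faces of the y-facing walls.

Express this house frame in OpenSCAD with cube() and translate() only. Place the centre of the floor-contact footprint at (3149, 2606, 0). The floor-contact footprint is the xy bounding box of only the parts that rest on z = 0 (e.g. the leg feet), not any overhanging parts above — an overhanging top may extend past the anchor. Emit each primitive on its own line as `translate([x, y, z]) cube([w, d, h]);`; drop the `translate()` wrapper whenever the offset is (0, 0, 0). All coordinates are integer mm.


translate([384, 146, 0]) cube([5530, 111, 2900]);
translate([384, 4955, 0]) cube([5530, 111, 2900]);
translate([384, 257, 0]) cube([111, 4698, 2900]);
translate([5803, 257, 0]) cube([111, 4698, 2900]);


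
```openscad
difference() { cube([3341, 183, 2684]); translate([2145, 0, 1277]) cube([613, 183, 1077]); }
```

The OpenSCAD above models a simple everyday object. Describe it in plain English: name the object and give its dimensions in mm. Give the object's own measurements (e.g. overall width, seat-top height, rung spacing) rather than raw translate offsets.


A wall 3341 mm long (x), 183 mm thick (y), 2684 mm tall, with a rectangular window opening cut through it. The opening is 613 mm wide and 1077 mm tall; its sill is at z = 1277 mm and its near (−x) edge is 2145 mm from the wall's −x end. The opening passes through the full wall thickness.


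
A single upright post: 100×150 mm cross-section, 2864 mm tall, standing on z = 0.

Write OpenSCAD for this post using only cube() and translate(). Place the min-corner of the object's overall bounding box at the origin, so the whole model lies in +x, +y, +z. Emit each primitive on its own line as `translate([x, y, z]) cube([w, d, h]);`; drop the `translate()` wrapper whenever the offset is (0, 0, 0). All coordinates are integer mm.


cube([100, 150, 2864]);


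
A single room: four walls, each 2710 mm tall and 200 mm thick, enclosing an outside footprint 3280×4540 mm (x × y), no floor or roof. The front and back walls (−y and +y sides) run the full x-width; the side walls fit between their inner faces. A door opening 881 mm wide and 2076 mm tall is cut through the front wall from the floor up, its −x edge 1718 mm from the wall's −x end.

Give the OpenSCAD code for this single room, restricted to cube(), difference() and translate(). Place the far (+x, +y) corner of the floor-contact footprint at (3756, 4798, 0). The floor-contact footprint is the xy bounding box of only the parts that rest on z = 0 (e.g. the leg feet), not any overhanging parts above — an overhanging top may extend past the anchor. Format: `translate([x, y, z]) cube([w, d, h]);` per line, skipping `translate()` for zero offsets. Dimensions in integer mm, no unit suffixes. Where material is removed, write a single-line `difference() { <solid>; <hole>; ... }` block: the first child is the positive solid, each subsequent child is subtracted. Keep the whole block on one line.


difference() { translate([476, 258, 0]) cube([3280, 200, 2710]); translate([2194, 258, 0]) cube([881, 200, 2076]); }
translate([476, 4598, 0]) cube([3280, 200, 2710]);
translate([476, 458, 0]) cube([200, 4140, 2710]);
translate([3556, 458, 0]) cube([200, 4140, 2710]);


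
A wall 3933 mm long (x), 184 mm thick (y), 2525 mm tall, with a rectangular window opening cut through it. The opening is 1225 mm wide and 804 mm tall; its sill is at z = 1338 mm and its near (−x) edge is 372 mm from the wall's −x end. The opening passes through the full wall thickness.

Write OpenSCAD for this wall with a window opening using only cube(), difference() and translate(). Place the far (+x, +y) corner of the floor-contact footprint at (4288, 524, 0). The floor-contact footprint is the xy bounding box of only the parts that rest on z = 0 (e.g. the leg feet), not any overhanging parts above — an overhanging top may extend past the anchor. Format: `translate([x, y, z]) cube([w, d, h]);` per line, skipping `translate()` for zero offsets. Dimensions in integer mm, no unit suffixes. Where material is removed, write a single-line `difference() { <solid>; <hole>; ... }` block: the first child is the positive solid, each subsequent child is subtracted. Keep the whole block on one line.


difference() { translate([355, 340, 0]) cube([3933, 184, 2525]); translate([727, 340, 1338]) cube([1225, 184, 804]); }


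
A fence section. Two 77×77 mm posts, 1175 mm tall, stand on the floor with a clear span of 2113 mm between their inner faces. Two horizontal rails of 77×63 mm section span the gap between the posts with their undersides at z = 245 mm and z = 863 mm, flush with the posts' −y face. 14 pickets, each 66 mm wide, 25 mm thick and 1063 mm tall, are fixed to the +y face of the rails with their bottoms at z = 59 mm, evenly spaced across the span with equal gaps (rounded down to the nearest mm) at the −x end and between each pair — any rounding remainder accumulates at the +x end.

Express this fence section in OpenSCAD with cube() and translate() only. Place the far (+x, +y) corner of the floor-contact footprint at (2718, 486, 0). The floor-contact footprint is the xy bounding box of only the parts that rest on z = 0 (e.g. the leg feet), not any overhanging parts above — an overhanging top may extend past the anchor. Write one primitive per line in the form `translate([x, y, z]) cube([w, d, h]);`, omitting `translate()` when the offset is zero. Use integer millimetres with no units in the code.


translate([451, 409, 0]) cube([77, 77, 1175]);
translate([2641, 409, 0]) cube([77, 77, 1175]);
translate([528, 409, 245]) cube([2113, 77, 63]);
translate([528, 409, 863]) cube([2113, 77, 63]);
translate([607, 486, 59]) cube([66, 25, 1063]);
translate([752, 486, 59]) cube([66, 25, 1063]);
translate([897, 486, 59]) cube([66, 25, 1063]);
translate([1042, 486, 59]) cube([66, 25, 1063]);
translate([1187, 486, 59]) cube([66, 25, 1063]);
translate([1332, 486, 59]) cube([66, 25, 1063]);
translate([1477, 486, 59]) cube([66, 25, 1063]);
translate([1622, 486, 59]) cube([66, 25, 1063]);
translate([1767, 486, 59]) cube([66, 25, 1063]);
translate([1912, 486, 59]) cube([66, 25, 1063]);
translate([2057, 486, 59]) cube([66, 25, 1063]);
translate([2202, 486, 59]) cube([66, 25, 1063]);
translate([2347, 486, 59]) cube([66, 25, 1063]);
translate([2492, 486, 59]) cube([66, 25, 1063]);


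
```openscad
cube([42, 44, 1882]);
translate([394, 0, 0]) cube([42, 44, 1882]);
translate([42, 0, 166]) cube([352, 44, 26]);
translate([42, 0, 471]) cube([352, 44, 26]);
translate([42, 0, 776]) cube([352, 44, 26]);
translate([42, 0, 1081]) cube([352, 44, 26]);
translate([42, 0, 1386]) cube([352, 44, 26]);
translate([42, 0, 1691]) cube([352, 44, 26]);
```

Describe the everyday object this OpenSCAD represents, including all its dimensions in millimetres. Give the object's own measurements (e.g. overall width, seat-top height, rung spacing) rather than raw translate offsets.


A straight ladder. Two 42×44 mm vertical rails, 1882 mm tall, stand 436 mm apart (outside-to-outside) with their front faces coplanar on the −y side. 6 rungs, each 44 mm deep and 26 mm tall, span between the inner faces of the rails, front faces flush with the rails. The lowest rung's underside is at z = 166 mm and rungs are spaced 305 mm apart (underside to underside).


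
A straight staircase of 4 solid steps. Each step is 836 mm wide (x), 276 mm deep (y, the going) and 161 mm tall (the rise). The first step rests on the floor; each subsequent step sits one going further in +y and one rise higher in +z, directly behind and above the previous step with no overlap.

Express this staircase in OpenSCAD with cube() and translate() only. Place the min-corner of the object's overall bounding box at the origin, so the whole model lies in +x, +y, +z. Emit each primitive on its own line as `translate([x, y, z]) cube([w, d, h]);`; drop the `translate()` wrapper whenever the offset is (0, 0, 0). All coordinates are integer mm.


cube([836, 276, 161]);
translate([0, 276, 161]) cube([836, 276, 161]);
translate([0, 552, 322]) cube([836, 276, 161]);
translate([0, 828, 483]) cube([836, 276, 161]);


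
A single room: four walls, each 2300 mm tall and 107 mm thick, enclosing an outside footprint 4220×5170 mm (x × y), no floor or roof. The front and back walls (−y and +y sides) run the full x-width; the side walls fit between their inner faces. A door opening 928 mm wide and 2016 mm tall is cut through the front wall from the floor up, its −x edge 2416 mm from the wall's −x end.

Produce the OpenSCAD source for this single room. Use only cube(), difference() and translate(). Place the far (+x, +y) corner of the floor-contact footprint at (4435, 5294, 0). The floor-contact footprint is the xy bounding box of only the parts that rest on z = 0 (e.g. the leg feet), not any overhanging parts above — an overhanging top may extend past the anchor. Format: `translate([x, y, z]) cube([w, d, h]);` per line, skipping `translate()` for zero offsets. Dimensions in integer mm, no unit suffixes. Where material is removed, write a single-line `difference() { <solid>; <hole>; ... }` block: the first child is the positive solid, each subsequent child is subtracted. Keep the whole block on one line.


difference() { translate([215, 124, 0]) cube([4220, 107, 2300]); translate([2631, 124, 0]) cube([928, 107, 2016]); }
translate([215, 5187, 0]) cube([4220, 107, 2300]);
translate([215, 231, 0]) cube([107, 4956, 2300]);
translate([4328, 231, 0]) cube([107, 4956, 2300]);


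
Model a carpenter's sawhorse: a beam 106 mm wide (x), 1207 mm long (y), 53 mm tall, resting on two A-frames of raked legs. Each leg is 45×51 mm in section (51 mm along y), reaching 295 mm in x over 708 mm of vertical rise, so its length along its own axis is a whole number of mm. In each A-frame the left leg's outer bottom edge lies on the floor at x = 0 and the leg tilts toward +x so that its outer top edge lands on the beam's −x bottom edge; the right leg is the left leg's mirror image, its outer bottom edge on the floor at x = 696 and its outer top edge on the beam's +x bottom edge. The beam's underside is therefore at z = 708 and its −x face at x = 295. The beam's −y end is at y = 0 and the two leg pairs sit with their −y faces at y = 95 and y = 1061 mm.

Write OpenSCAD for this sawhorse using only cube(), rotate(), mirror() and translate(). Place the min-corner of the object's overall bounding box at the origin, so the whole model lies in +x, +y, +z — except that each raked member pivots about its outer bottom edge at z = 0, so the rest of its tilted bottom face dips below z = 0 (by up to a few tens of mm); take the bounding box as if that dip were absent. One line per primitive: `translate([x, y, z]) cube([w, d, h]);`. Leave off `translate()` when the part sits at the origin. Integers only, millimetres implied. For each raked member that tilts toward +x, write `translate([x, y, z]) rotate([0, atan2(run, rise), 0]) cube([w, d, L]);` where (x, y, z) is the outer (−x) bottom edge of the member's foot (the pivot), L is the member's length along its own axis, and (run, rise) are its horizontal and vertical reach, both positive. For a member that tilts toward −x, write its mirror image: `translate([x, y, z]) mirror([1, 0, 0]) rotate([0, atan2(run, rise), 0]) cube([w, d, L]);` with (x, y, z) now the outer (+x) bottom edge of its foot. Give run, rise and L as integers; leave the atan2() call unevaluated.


translate([295, 0, 708]) cube([106, 1207, 53]);
translate([0, 95, 0]) rotate([0, atan2(295, 708), 0]) cube([45, 51, 767]);
translate([696, 95, 0]) mirror([1, 0, 0]) rotate([0, atan2(295, 708), 0]) cube([45, 51, 767]);
translate([0, 1061, 0]) rotate([0, atan2(295, 708), 0]) cube([45, 51, 767]);
translate([696, 1061, 0]) mirror([1, 0, 0]) rotate([0, atan2(295, 708), 0]) cube([45, 51, 767]);


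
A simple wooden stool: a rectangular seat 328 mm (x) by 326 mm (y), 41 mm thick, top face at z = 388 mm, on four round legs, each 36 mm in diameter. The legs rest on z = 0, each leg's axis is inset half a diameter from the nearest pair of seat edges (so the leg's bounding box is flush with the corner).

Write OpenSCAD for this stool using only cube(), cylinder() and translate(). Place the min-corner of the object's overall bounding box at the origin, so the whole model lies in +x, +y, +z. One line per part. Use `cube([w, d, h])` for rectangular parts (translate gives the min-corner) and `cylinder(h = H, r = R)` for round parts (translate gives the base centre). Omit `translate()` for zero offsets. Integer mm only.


translate([0, 0, 347]) cube([328, 326, 41]);
translate([18, 18, 0]) cylinder(h = 347, r = 18);
translate([310, 18, 0]) cylinder(h = 347, r = 18);
translate([18, 308, 0]) cylinder(h = 347, r = 18);
translate([310, 308, 0]) cylinder(h = 347, r = 18);


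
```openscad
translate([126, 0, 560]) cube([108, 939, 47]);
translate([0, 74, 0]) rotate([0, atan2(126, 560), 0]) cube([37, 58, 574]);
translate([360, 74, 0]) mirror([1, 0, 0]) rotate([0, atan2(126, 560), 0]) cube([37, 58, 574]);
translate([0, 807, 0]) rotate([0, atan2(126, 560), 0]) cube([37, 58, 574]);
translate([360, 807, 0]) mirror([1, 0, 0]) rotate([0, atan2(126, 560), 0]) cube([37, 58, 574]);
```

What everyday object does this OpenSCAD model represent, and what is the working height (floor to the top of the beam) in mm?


A sawhorse. The overall height is 607 mm.

A beam across two mirrored pairs of raked legs — a sawhorse. The beam's underside is at z = 560 (matching the legs' vertical rise in atan2(126, 560)) and the beam is 47 mm tall, so its top is at 560 + 47 = 607 mm. The raked legs top out at the beam's underside, so that is the highest point.


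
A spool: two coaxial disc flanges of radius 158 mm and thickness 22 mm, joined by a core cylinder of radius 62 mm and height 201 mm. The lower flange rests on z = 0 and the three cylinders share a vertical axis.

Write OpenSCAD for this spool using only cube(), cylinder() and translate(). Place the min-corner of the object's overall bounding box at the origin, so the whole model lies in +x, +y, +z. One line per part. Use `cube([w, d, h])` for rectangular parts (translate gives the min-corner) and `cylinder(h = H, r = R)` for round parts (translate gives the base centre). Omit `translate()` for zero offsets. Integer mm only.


translate([158, 158, 0]) cylinder(h = 22, r = 158);
translate([158, 158, 22]) cylinder(h = 201, r = 62);
translate([158, 158, 223]) cylinder(h = 22, r = 158);


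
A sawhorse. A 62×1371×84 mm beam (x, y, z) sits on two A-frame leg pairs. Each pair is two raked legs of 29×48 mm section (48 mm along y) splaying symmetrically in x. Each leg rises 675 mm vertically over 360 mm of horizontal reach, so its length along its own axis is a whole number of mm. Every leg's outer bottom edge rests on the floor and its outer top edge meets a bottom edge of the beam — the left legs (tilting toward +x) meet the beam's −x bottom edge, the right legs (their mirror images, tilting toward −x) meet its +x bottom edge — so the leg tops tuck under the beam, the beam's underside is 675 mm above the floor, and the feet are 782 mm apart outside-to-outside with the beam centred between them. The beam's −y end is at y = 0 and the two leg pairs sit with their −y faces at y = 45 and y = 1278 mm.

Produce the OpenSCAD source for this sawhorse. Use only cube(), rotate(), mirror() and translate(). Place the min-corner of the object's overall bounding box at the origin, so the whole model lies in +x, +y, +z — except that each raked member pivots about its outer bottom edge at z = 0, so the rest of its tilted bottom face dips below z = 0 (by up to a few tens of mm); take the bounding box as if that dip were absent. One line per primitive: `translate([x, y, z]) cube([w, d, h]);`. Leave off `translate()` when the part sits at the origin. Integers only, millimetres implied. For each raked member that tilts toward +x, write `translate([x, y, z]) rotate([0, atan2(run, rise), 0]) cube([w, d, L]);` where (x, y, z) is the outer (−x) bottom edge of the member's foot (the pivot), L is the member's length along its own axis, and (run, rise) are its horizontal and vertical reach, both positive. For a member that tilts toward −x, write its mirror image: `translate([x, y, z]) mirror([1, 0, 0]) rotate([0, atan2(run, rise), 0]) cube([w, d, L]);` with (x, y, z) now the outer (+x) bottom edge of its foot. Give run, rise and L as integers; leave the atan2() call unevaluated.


translate([360, 0, 675]) cube([62, 1371, 84]);
translate([0, 45, 0]) rotate([0, atan2(360, 675), 0]) cube([29, 48, 765]);
translate([782, 45, 0]) mirror([1, 0, 0]) rotate([0, atan2(360, 675), 0]) cube([29, 48, 765]);
translate([0, 1278, 0]) rotate([0, atan2(360, 675), 0]) cube([29, 48, 765]);
translate([782, 1278, 0]) mirror([1, 0, 0]) rotate([0, atan2(360, 675), 0]) cube([29, 48, 765]);
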